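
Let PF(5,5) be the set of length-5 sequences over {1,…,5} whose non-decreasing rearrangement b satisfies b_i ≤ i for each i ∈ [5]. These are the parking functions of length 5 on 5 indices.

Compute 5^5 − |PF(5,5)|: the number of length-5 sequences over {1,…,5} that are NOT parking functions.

1829

|PF| = (6−5)·6^(5−1) = 1 · 1296 = 1296 [KW]
E.g. (3,5,5,3,3) → sorted (3,3,3,5,5): b_1=3>1, not a PF.
5^5 − 1296 = 3125 − 1296 = 1829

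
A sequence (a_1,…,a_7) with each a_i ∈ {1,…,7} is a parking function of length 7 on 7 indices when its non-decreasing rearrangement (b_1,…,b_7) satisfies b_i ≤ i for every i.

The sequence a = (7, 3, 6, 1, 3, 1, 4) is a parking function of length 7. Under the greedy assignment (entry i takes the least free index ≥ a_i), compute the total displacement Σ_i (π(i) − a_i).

Σπ = 7·8/2 = 28 (π permutes [7]); Σa = 7+3+6+1+3+1+4 = 25; disp = 28−25 = 3.

3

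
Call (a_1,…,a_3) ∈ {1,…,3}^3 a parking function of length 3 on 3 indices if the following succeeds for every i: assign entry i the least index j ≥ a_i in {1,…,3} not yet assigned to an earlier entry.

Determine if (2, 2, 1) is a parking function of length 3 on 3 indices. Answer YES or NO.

Rearranged: b = (1, 2, 2).
  b_1=1 ≤ 1
  b_2=2 ≤ 2
  b_3=2 ≤ 3
All bounds hold ⇒ YES

YES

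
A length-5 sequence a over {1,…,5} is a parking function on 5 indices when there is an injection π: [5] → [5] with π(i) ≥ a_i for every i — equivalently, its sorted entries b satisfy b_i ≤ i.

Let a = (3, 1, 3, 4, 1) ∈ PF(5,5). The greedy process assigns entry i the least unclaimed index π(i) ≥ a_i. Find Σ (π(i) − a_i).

Σπ = 15 ({1..5} each once); Σa = 3+1+3+4+1 = 12; disp = 15−12 = 3.

3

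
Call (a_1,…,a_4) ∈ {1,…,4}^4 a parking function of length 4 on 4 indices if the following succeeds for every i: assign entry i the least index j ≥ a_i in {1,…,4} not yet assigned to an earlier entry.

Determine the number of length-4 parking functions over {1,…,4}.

|PF(4,4)| = (5−4)·5^(4−1) = 1 · 125 = 125 [KW]
Example (3,4,1,1) → sorted (1,1,3,4): b_i ≤ i ∀i, a PF.

125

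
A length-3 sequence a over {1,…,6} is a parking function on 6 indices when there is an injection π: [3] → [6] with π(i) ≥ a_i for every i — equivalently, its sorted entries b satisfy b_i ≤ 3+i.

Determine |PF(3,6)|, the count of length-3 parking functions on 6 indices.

196

|PF(3,6)| = (7−3)·7^(3−1) = 4×49 = 196
Check (6,3,5) → sorted (3,5,6): b_i ≤ 3+i ∀i, a PF.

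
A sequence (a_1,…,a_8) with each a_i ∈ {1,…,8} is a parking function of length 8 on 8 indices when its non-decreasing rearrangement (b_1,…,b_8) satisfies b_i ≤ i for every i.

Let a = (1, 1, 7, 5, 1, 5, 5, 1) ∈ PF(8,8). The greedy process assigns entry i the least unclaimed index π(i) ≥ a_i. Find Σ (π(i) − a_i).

10

Σπ(i) = 1+…+8 = 36; Σa = 1+1+7+5+1+5+5+1 = 26; disp = 36−26 = 10.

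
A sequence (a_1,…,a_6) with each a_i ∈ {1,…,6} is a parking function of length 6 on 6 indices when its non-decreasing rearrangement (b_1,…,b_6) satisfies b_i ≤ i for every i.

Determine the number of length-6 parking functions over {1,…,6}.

16807

#PF = (6+1−6)·(6+1)^{6−1} = 1 · 16807 = 16807 (Konheim–Weiss)
E.g. (2,3,6,1,2,1) → sorted (1,1,2,2,3,6): b_i ≤ i ∀i, a PF.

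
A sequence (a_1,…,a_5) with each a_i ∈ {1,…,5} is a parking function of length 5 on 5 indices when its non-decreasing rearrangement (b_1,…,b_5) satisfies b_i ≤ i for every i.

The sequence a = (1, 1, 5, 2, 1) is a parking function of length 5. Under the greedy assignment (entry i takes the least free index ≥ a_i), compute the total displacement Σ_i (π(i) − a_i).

Σπ = 15 ({1..5} each once); Σa = 1+1+5+2+1 = 10; disp = 15−10 = 5.

5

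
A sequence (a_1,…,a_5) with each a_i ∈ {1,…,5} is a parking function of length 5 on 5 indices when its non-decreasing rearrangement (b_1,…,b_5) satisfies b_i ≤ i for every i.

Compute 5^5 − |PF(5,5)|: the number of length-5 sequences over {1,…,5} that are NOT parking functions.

|PF| = 1·6^4 = 1×1296 = 1296 (Konheim–Weiss)
E.g. (5,5,2,4,5) → sorted (2,4,5,5,5): b_1=2>1, not a PF.
So 3125 − 1296 = 1829 fail.

1829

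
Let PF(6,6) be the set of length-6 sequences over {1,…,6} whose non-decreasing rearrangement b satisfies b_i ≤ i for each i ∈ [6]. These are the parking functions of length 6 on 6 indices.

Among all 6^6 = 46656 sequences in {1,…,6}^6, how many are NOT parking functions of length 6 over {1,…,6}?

29849

Count = (6−6+1)·(6+1)^(6−1) = 1×16807 = 16807 (Konheim–Weiss)
Check (2,3,5,2,5,5) → sorted (2,2,3,5,5,5): b_1=2>1, not a PF.
So 46656 − 16807 = 29849 fail.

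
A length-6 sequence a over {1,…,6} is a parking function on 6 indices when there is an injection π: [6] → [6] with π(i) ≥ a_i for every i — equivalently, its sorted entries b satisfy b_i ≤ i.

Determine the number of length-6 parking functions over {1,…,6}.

|PF(6,6)| = (6−6+1)·(6+1)^(6−1) = 1×16807 = 16807 (Konheim–Weiss)
Check (4,2,1,1,2,3) → sorted (1,1,2,2,3,4): b_i ≤ i ∀i, a PF.

16807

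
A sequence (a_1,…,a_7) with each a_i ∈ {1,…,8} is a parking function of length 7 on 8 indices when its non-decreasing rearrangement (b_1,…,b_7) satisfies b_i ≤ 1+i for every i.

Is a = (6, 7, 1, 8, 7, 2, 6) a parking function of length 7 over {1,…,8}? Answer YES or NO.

Order a: b = (1, 2, 6, 6, 7, 7, 8).
  b_1=1 ≤ 2
  b_2=2 ≤ 3
  b_3=6 > 4
  fails at i=3 ⇒ NO

NO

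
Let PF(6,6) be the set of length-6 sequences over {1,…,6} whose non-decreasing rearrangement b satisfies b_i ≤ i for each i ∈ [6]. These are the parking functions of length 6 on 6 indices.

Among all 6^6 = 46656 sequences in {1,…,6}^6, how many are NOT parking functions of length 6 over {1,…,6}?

|PF(6,6)| = (6+1−6)·(6+1)^{6−1} = 1·16807 = 16807
Example (5,5,3,6,6,6) → sorted (3,5,5,6,6,6): b_1=3>1, not a PF.
So 46656 − 16807 = 29849 fail.

29849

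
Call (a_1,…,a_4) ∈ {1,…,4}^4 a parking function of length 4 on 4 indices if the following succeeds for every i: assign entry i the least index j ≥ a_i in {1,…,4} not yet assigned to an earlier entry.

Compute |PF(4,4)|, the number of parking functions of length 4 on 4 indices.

#PF = (5−4)·5^(4−1) = 1·125 = 125 (Pollak)
E.g. (1,3,1,3) → sorted (1,1,3,3): b_i ≤ i ∀i, a PF.

125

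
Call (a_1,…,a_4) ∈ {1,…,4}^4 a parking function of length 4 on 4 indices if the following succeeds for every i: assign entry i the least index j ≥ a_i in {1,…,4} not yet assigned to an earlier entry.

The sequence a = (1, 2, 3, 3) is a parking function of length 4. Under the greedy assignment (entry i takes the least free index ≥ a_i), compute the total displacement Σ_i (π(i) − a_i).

1

Σπ = 10 ({1..4} each once); Σa = 1+2+3+3 = 9; disp = 10−9 = 1.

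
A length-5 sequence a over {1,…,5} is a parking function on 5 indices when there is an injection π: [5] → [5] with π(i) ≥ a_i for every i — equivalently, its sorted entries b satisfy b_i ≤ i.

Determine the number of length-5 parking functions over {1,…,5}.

1296

Count = 1·6^4 = 1·1296 = 1296 [KW]
One tuple (2,4,4,1,1) → sorted (1,1,2,4,4): b_i ≤ i ∀i, a PF.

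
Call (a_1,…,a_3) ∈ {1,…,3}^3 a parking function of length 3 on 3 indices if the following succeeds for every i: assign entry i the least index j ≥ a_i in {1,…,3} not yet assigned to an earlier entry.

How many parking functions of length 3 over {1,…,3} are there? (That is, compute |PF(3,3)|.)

16

Count = (3+1−3)·(3+1)^{3−1} = 1 · 16 = 16 (Pollak)
Example (2,1,3) → sorted (1,2,3): b_i ≤ i ∀i, a PF.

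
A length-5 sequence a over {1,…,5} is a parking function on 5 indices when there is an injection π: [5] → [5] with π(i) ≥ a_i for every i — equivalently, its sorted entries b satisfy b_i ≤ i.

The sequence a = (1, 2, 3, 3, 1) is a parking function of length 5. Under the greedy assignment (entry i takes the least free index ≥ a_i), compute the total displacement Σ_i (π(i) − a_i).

Σπ = 15 ({1..5} each once); Σa = 1+2+3+3+1 = 10; disp = 15−10 = 5.

5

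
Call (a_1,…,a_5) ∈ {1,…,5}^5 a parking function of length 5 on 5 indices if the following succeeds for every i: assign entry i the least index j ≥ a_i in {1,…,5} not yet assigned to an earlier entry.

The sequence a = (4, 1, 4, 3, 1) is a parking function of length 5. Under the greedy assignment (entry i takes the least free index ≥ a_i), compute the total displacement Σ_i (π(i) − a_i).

2

Σπ(i) = 1+…+5 = 15; Σa = 4+1+4+3+1 = 13; disp = 15−13 = 2.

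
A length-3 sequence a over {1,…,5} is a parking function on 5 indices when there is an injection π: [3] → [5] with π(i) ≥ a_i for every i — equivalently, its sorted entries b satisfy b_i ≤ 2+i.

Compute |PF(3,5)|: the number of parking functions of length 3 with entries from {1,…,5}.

#PF = 3·6^2 = 3×36 = 108 (Pollak)
One tuple (1,4,5) → sorted (1,4,5): b_i ≤ 2+i ∀i, a PF.

108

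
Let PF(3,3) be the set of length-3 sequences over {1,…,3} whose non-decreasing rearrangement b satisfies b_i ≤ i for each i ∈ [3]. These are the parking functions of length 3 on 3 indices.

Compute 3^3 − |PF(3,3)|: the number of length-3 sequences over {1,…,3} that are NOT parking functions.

|PF| = (3−3+1)·(3+1)^(3−1) = 1×16 = 16 (Konheim–Weiss)
Check (2,3,2) → sorted (2,2,3): b_1=2>1, not a PF.
Total 27; non-PF = 27−16 = 11

11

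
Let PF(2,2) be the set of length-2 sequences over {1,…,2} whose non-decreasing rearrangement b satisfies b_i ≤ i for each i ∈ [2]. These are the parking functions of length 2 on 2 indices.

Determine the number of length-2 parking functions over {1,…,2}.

#PF = (2−2+1)·(2+1)^(2−1) = 1 · 3 = 3 (Pollak)
E.g. (1,2) → sorted (1,2): b_i ≤ i ∀i, a PF.

3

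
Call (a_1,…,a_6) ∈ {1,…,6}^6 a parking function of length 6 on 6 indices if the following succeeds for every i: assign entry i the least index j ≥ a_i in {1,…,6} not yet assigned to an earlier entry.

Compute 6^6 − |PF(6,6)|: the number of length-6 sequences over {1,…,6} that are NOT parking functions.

29849

Count = (6+1−6)·(6+1)^{6−1} = 1×16807 = 16807 (Pollak)
Example (4,5,4,5,6,3) → sorted (3,4,4,5,5,6): b_1=3>1, not a PF.
6^6 − 16807 = 46656 − 16807 = 29849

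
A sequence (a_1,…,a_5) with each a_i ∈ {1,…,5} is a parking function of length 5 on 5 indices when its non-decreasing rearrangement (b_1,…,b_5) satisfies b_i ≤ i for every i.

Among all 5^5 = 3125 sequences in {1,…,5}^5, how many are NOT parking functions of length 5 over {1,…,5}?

1829

|PF| = 1·6^4 = 1×1296 = 1296 (Pollak)
One tuple (5,3,3,5,4) → sorted (3,3,4,5,5): b_1=3>1, not a PF.
So 3125 − 1296 = 1829 fail.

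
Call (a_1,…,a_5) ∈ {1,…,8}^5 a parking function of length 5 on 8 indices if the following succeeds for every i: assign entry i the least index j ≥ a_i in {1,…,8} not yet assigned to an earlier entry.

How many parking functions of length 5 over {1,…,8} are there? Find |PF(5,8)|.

#PF = 4·9^4 = 4×6561 = 26244 (Konheim–Weiss)
Check (5,6,5,7,2) → sorted (2,5,5,6,7): b_i ≤ 3+i ∀i, a PF.

26244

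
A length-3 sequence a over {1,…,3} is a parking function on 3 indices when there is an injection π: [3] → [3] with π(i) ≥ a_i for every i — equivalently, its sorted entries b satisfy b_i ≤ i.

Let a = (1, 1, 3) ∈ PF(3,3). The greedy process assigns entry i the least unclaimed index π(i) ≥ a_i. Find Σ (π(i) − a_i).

Σπ = 3·4/2 = 6 (π permutes [3]); Σa = 1+1+3 = 5; disp = 6−5 = 1.

1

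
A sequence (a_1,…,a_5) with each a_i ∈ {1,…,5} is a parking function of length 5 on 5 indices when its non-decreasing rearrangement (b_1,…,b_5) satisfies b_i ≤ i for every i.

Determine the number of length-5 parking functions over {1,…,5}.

1296

Count = (6−5)·6^(5−1) = 1×1296 = 1296 (Pollak)
One tuple (1,4,1,1,2) → sorted (1,1,1,2,4): b_i ≤ i ∀i, a PF.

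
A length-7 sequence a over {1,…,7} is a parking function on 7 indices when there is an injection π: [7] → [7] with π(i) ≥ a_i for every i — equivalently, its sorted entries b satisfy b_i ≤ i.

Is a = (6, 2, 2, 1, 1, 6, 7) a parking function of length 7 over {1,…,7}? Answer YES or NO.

NO

Order a: b = (1, 1, 2, 2, 6, 6, 7).
  b_1=1 ≤ 1
  b_2=1 ≤ 2
  b_3=2 ≤ 3
  b_4=2 ≤ 4
  b_5=6 > 5
  fails at i=5 ⇒ NO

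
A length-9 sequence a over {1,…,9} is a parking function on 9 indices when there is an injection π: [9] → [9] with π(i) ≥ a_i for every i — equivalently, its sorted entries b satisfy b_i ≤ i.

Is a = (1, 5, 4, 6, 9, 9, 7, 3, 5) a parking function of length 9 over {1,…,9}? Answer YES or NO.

Order a: b = (1, 3, 4, 5, 5, 6, 7, 9, 9).
  b_1=1 ≤ 1
  b_2=3 > 2
  fails at i=2 ⇒ NO

NO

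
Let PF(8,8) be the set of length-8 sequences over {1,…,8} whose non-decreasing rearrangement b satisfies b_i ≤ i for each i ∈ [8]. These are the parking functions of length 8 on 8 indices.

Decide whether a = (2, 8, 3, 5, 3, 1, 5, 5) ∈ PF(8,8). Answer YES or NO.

Sorted: b = (1, 2, 3, 3, 5, 5, 5, 8).
  b_1=1 ≤ 1
  b_2=2 ≤ 2
  b_3=3 ≤ 3
  b_4=3 ≤ 4
  b_5=5 ≤ 5
  b_6=5 ≤ 6
  b_7=5 ≤ 7
  b_8=8 ≤ 8
All bounds hold ⇒ YES

YES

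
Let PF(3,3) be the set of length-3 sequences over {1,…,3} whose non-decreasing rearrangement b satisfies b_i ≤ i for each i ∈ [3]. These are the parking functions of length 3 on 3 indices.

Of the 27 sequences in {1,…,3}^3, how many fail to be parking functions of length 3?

11

#PF = (3+1−3)·(3+1)^{3−1} = 1·16 = 16 (Pollak)
E.g. (3,3,2) → sorted (2,3,3): b_1=2>1, not a PF.
Total 27; non-PF = 27−16 = 11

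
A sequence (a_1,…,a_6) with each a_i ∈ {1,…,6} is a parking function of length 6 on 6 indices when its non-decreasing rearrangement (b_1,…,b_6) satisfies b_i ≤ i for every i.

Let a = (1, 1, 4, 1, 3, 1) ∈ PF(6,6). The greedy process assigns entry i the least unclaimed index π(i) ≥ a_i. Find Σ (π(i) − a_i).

10

Σπ = 21 ({1..6} each once); Σa = 1+1+4+1+3+1 = 11; disp = 21−11 = 10.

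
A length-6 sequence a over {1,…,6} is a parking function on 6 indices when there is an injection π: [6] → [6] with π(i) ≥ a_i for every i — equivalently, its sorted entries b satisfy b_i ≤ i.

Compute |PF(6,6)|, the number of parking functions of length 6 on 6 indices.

16807

#PF = 1·7^5 = 1×16807 = 16807 (Konheim–Weiss)
One tuple (1,1,4,6,1,3) → sorted (1,1,1,3,4,6): b_i ≤ i ∀i, a PF.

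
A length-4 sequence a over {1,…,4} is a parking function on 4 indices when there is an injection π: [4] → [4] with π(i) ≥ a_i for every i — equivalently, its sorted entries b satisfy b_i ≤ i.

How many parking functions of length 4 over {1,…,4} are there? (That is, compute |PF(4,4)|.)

#PF = (5−4)·5^(4−1) = 1·125 = 125 (Konheim–Weiss)
Check (3,1,2,4) → sorted (1,2,3,4): b_i ≤ i ∀i, a PF.

125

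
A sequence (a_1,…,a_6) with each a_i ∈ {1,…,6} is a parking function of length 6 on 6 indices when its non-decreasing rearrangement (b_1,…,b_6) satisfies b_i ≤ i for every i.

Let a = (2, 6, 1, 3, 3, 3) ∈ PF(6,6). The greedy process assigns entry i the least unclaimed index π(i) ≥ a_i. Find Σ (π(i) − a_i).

Σπ = 6·7/2 = 21 (π permutes [6]); Σa = 2+6+1+3+3+3 = 18; disp = 21−18 = 3.

3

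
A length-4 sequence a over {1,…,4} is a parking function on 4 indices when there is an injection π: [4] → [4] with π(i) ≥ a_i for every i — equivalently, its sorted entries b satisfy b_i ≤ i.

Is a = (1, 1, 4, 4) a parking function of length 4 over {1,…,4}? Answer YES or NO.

NO

Sorted: b = (1, 1, 4, 4).
  b_1=1 ≤ 1
  b_2=1 ≤ 2
  b_3=4 > 3
  fails at i=3 ⇒ NO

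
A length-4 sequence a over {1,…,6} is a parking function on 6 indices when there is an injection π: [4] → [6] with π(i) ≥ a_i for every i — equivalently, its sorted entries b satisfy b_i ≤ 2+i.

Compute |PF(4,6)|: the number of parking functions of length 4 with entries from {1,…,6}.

1029

#PF = (7−4)·7^(4−1) = 3 · 343 = 1029
Check (3,1,1,3) → sorted (1,1,3,3): b_i ≤ 2+i ∀i, a PF.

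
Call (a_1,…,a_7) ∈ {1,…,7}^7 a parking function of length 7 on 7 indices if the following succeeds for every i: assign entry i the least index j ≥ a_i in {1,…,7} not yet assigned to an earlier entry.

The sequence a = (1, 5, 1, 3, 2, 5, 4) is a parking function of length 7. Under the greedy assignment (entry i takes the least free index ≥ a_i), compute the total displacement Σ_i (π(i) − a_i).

Σπ = 7·8/2 = 28 (π permutes [7]); Σa = 1+5+1+3+2+5+4 = 21; disp = 28−21 = 7.

7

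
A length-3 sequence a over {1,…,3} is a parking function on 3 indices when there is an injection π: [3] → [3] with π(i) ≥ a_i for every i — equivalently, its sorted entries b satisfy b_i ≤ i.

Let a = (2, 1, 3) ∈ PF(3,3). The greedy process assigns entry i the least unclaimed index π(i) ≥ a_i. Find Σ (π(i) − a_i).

Σπ = 6 ({1..3} each once); Σa = 2+1+3 = 6; disp = 6−6 = 0.

0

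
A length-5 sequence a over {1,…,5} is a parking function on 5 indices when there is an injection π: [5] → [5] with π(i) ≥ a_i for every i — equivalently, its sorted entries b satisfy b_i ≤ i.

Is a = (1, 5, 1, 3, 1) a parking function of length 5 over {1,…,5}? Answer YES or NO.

Rearranged: b = (1, 1, 1, 3, 5).
  b_1=1 ≤ 1
  b_2=1 ≤ 2
  b_3=1 ≤ 3
  b_4=3 ≤ 4
  b_5=5 ≤ 5
All bounds hold ⇒ YES

YES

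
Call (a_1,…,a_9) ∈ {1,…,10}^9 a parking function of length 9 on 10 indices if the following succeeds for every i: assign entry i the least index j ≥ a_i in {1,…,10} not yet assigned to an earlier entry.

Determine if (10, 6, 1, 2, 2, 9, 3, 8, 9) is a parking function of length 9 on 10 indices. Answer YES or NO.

Sorted: b = (1, 2, 2, 3, 6, 8, 9, 9, 10).
  b_1=1 ≤ 2
  b_2=2 ≤ 3
  b_3=2 ≤ 4
  b_4=3 ≤ 5
  b_5=6 ≤ 6
  b_6=8 > 7
  fails at i=6 ⇒ NO

NO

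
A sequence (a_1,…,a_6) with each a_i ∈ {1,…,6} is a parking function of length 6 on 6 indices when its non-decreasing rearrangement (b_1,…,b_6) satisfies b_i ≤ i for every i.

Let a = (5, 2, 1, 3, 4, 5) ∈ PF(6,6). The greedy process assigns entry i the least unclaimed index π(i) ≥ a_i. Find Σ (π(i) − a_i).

1

Σπ(i) = 1+…+6 = 21; Σa = 5+2+1+3+4+5 = 20; disp = 21−20 = 1.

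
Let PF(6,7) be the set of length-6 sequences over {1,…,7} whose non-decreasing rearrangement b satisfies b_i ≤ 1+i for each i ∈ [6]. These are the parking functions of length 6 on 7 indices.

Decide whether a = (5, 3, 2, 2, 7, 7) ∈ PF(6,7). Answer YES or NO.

Rearranged: b = (2, 2, 3, 5, 7, 7).
  b_1=2 ≤ 2
  b_2=2 ≤ 3
  b_3=3 ≤ 4
  b_4=5 ≤ 5
  b_5=7 > 6
  fails at i=5 ⇒ NO

NO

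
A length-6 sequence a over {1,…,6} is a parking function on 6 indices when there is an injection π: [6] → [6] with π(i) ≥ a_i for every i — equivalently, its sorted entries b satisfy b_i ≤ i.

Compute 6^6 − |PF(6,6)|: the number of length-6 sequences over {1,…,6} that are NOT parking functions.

29849

|PF| = (6−6+1)·(6+1)^(6−1) = 1·16807 = 16807 (Pollak)
One tuple (5,5,3,5,3,5) → sorted (3,3,5,5,5,5): b_1=3>1, not a PF.
Total 46656; non-PF = 46656−16807 = 29849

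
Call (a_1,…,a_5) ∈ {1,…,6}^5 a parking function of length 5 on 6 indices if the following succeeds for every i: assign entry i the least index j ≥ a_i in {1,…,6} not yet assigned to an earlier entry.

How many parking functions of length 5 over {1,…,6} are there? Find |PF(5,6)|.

#PF = (6+1−5)·(6+1)^{5−1} = 2·2401 = 4802 [KW]
Example (5,3,4,4,2) → sorted (2,3,4,4,5): b_i ≤ 1+i ∀i, a PF.

4802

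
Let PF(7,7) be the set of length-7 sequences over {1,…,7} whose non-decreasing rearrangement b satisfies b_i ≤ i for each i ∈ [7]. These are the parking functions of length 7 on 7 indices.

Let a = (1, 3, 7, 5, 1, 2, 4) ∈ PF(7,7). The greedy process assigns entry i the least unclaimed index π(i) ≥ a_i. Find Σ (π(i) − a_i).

5

Σπ = 28 ({1..7} each once); Σa = 1+3+7+5+1+2+4 = 23; disp = 28−23 = 5.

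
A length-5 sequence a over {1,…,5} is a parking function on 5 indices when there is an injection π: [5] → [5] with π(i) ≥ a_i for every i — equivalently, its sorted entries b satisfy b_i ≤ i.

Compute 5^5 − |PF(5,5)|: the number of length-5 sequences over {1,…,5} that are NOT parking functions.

1829

|PF(5,5)| = (5−5+1)·(5+1)^(5−1) = 1×1296 = 1296 (Pollak)
Check (5,3,3,3,2) → sorted (2,3,3,3,5): b_1=2>1, not a PF.
Total 3125; non-PF = 3125−1296 = 1829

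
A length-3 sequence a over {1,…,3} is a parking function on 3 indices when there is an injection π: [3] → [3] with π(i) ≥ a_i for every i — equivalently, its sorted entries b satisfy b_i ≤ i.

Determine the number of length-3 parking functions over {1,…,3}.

#PF = (3+1−3)·(3+1)^{3−1} = 1 · 16 = 16 [KW]
One tuple (3,2,1) → sorted (1,2,3): b_i ≤ i ∀i, a PF.

16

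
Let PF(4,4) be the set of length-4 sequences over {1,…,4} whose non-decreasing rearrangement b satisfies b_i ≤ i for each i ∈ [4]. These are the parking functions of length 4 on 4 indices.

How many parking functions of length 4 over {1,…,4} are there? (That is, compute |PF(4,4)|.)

|PF(4,4)| = (4−4+1)·(4+1)^(4−1) = 1 · 125 = 125 (Pollak)
Example (1,1,3,2) → sorted (1,1,2,3): b_i ≤ i ∀i, a PF.

125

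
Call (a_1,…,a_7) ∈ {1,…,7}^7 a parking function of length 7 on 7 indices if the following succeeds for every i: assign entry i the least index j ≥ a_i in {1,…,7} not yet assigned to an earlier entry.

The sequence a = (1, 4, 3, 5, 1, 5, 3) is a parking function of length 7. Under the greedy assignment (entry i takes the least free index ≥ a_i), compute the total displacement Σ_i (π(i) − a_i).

Σπ = 28 ({1..7} each once); Σa = 1+4+3+5+1+5+3 = 22; disp = 28−22 = 6.

6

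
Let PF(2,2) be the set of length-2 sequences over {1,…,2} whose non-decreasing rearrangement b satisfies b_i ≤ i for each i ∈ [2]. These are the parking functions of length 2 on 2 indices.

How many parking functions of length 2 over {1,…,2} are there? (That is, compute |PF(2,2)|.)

Count = (2+1−2)·(2+1)^{2−1} = 1·3 = 3 [KW]
E.g. (2,1) → sorted (1,2): b_i ≤ i ∀i, a PF.

3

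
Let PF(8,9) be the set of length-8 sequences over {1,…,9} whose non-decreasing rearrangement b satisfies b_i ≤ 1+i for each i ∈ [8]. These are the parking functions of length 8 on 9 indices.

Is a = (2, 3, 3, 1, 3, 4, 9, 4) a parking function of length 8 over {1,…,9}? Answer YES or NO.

YES

Sorted: b = (1, 2, 3, 3, 3, 4, 4, 9).
  b_1=1 ≤ 2
  b_2=2 ≤ 3
  b_3=3 ≤ 4
  b_4=3 ≤ 5
  b_5=3 ≤ 6
  b_6=4 ≤ 7
  b_7=4 ≤ 8
  b_8=9 ≤ 9
All bounds hold ⇒ YES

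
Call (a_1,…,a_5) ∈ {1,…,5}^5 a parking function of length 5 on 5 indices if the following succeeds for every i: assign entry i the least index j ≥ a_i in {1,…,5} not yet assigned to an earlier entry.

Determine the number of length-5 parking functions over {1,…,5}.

Count = (6−5)·6^(5−1) = 1 · 1296 = 1296
One tuple (5,2,3,1,2) → sorted (1,2,2,3,5): b_i ≤ i ∀i, a PF.

1296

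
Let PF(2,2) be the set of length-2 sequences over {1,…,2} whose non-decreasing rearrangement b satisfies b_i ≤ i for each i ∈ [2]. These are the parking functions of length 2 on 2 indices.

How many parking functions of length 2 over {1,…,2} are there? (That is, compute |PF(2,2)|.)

3

Count = (2+1−2)·(2+1)^{2−1} = 1·3 = 3 (Konheim–Weiss)
E.g. (1,2) → sorted (1,2): b_i ≤ i ∀i, a PF.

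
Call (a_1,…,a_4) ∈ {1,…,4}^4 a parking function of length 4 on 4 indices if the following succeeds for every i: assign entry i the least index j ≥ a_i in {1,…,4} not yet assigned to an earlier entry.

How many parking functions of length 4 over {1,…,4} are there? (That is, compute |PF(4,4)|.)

125

Count = (4−4+1)·(4+1)^(4−1) = 1·125 = 125
Check (2,4,1,3) → sorted (1,2,3,4): b_i ≤ i ∀i, a PF.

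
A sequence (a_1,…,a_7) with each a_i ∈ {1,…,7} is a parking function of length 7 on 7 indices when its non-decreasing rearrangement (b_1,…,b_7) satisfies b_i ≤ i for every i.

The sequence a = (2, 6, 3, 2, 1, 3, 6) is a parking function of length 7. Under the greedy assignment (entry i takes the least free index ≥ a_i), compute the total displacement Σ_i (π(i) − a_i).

Σπ = 28 ({1..7} each once); Σa = 2+6+3+2+1+3+6 = 23; disp = 28−23 = 5.

5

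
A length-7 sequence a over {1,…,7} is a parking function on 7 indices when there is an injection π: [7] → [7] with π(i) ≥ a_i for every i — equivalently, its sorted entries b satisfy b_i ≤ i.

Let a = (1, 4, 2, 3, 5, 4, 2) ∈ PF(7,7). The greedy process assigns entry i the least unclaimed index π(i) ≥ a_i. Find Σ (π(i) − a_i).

7

Σπ(i) = 1+…+7 = 28; Σa = 1+4+2+3+5+4+2 = 21; disp = 28−21 = 7.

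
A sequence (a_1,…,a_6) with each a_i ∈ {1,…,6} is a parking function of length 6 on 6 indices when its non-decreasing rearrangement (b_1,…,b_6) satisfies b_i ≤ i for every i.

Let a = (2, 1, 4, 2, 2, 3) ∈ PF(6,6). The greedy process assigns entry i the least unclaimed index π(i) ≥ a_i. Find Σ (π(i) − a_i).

Σπ(i) = 1+…+6 = 21; Σa = 2+1+4+2+2+3 = 14; disp = 21−14 = 7.

7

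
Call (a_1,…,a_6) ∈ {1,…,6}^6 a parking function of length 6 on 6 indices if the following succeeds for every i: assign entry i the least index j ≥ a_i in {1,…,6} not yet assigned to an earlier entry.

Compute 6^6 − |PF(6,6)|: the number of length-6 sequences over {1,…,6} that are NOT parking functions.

29849

Count = (6−6+1)·(6+1)^(6−1) = 1 · 16807 = 16807 (Konheim–Weiss)
Example (6,6,4,3,3,4) → sorted (3,3,4,4,6,6): b_1=3>1, not a PF.
6^6 − 16807 = 46656 − 16807 = 29849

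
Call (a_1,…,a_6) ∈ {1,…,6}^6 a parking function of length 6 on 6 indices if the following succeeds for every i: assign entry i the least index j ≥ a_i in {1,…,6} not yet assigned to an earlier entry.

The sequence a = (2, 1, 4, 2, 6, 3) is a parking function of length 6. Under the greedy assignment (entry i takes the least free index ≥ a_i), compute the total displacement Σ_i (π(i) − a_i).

3

Σπ = 6·7/2 = 21 (π permutes [6]); Σa = 2+1+4+2+6+3 = 18; disp = 21−18 = 3.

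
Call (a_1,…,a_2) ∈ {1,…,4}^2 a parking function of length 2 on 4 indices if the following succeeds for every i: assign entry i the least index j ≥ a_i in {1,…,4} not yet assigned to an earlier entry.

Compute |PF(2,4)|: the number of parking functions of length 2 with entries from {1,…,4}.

|PF| = (5−2)·5^(2−1) = 3×5 = 15 (Pollak)
E.g. (4,1) → sorted (1,4): b_i ≤ 2+i ∀i, a PF.

15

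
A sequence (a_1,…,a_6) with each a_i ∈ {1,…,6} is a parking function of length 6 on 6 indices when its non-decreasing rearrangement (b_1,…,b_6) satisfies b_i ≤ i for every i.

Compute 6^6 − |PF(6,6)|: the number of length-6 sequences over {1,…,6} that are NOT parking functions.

|PF| = (7−6)·7^(6−1) = 1·16807 = 16807
One tuple (1,6,5,4,6,4) → sorted (1,4,4,5,6,6): b_2=4>2, not a PF.
So 46656 − 16807 = 29849 fail.

29849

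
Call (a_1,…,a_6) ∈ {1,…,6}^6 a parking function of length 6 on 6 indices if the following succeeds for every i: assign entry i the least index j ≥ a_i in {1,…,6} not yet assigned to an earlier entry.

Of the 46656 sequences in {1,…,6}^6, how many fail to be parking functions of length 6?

29849

#PF = (6−6+1)·(6+1)^(6−1) = 1×16807 = 16807 (Konheim–Weiss)
Example (5,1,6,6,1,2) → sorted (1,1,2,5,6,6): b_4=5>4, not a PF.
6^6 − 16807 = 46656 − 16807 = 29849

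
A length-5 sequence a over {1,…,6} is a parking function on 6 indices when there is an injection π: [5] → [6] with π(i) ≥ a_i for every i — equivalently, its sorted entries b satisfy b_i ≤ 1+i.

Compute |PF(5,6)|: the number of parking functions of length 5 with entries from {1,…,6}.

4802

|PF(5,6)| = (7−5)·7^(5−1) = 2 · 2401 = 4802 (Konheim–Weiss)
Example (1,1,2,3,4) → sorted (1,1,2,3,4): b_i ≤ 1+i ∀i, a PF.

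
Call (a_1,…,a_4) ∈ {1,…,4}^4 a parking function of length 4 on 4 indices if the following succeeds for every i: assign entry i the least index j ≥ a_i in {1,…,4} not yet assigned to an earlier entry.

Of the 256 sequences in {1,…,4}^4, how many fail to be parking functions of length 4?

131

Count = (4+1−4)·(4+1)^{4−1} = 1 · 125 = 125 [KW]
E.g. (2,3,3,2) → sorted (2,2,3,3): b_1=2>1, not a PF.
Total 256; non-PF = 256−125 = 131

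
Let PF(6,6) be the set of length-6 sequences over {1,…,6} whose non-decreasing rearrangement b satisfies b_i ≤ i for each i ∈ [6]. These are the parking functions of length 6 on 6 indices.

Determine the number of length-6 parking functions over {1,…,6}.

|PF(6,6)| = (6+1−6)·(6+1)^{6−1} = 1×16807 = 16807
E.g. (3,2,4,4,1,5) → sorted (1,2,3,4,4,5): b_i ≤ i ∀i, a PF.

16807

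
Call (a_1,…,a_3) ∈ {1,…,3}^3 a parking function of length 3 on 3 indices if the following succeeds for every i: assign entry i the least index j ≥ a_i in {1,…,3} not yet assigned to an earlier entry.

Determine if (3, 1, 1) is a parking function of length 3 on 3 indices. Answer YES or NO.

Sorted: b = (1, 1, 3).
  b_1=1 ≤ 1
  b_2=1 ≤ 2
  b_3=3 ≤ 3
All bounds hold ⇒ YES

YES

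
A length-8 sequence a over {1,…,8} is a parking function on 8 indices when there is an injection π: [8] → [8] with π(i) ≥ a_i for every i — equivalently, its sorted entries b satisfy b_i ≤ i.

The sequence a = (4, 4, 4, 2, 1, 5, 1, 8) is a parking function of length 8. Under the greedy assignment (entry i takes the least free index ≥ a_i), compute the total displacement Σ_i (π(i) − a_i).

7

Σπ(i) = 1+…+8 = 36; Σa = 4+4+4+2+1+5+1+8 = 29; disp = 36−29 = 7.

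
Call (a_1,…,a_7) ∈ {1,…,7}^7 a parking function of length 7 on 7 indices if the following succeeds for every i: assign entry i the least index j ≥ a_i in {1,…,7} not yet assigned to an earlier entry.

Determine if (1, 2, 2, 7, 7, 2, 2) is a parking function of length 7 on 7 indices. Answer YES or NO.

Order a: b = (1, 2, 2, 2, 2, 7, 7).
  b_1=1 ≤ 1
  b_2=2 ≤ 2
  b_3=2 ≤ 3
  b_4=2 ≤ 4
  b_5=2 ≤ 5
  b_6=7 > 6
  fails at i=6 ⇒ NO

NO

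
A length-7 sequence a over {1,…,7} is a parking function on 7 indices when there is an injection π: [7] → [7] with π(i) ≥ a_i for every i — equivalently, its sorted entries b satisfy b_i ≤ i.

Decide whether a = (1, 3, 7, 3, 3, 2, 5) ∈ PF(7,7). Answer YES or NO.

Sorted: b = (1, 2, 3, 3, 3, 5, 7).
  b_1=1 ≤ 1
  b_2=2 ≤ 2
  b_3=3 ≤ 3
  b_4=3 ≤ 4
  b_5=3 ≤ 5
  b_6=5 ≤ 6
  b_7=7 ≤ 7
All bounds hold ⇒ YES

YES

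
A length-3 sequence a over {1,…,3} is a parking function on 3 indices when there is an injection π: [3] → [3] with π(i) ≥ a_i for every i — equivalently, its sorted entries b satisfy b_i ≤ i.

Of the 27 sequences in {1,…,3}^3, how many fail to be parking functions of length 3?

Count = (4−3)·4^(3−1) = 1 · 16 = 16 (Konheim–Weiss)
One tuple (2,3,2) → sorted (2,2,3): b_1=2>1, not a PF.
3^3 − 16 = 27 − 16 = 11

11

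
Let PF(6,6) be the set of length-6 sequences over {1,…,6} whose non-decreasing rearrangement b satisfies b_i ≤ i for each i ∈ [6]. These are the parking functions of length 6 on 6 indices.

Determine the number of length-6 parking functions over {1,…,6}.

16807

|PF(6,6)| = 1·7^5 = 1×16807 = 16807 (Pollak)
Example (5,2,6,1,3,1) → sorted (1,1,2,3,5,6): b_i ≤ i ∀i, a PF.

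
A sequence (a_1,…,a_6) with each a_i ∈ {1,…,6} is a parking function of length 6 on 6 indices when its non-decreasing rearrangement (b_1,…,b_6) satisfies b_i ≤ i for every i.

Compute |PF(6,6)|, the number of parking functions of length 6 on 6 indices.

Count = 1·7^5 = 1 · 16807 = 16807 (Pollak)
Check (6,3,1,4,1,1) → sorted (1,1,1,3,4,6): b_i ≤ i ∀i, a PF.

16807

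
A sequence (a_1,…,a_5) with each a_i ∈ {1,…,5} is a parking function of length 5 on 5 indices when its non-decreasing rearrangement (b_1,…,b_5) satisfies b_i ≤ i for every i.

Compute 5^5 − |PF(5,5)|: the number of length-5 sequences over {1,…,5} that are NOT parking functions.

1829

Count = (6−5)·6^(5−1) = 1 · 1296 = 1296 (Pollak)
Check (4,2,5,5,5) → sorted (2,4,5,5,5): b_1=2>1, not a PF.
5^5 − 1296 = 3125 − 1296 = 1829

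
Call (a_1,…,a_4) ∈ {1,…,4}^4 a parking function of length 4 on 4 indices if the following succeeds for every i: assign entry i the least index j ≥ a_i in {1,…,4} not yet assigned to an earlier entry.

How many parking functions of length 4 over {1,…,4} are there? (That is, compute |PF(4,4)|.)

125

Count = 1·5^3 = 1 · 125 = 125 (Konheim–Weiss)
E.g. (2,1,1,2) → sorted (1,1,2,2): b_i ≤ i ∀i, a PF.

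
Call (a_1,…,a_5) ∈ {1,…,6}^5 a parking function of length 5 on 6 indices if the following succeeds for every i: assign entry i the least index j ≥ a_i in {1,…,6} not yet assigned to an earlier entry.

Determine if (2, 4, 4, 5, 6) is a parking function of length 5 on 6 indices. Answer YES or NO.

Order a: b = (2, 4, 4, 5, 6).
  b_1=2 ≤ 2
  b_2=4 > 3
  fails at i=2 ⇒ NO

NO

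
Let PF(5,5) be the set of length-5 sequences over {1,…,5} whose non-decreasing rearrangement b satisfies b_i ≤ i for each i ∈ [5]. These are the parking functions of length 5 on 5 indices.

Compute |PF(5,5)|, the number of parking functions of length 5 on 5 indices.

1296

|PF(5,5)| = (5+1−5)·(5+1)^{5−1} = 1·1296 = 1296 [KW]
Check (1,2,1,5,2) → sorted (1,1,2,2,5): b_i ≤ i ∀i, a PF.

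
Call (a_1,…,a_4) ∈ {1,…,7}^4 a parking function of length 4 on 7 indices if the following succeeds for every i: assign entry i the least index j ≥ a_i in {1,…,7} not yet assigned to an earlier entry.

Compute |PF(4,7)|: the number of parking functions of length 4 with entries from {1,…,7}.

Count = 4·8^3 = 4×512 = 2048 [KW]
Example (4,7,4,5) → sorted (4,4,5,7): b_i ≤ 3+i ∀i, a PF.

2048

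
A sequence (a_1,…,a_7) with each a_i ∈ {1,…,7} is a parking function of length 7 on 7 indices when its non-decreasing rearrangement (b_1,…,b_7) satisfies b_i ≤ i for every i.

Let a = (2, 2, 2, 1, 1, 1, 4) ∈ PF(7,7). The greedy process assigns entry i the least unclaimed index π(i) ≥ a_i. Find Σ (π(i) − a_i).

15

Σπ = 7·8/2 = 28 (π permutes [7]); Σa = 2+2+2+1+1+1+4 = 13; disp = 28−13 = 15.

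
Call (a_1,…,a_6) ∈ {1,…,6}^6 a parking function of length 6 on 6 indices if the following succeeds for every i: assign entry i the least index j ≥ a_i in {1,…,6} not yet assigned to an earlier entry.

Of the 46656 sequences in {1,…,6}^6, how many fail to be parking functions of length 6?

#PF = (6−6+1)·(6+1)^(6−1) = 1 · 16807 = 16807 (Pollak)
Check (2,6,4,5,4,3) → sorted (2,3,4,4,5,6): b_1=2>1, not a PF.
6^6 − 16807 = 46656 − 16807 = 29849

29849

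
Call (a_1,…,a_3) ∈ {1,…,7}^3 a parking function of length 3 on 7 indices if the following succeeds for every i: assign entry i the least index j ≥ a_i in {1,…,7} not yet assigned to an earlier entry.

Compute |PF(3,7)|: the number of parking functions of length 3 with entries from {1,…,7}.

#PF = (7+1−3)·(7+1)^{3−1} = 5 · 64 = 320 [KW]
Check (5,3,1) → sorted (1,3,5): b_i ≤ 4+i ∀i, a PF.

320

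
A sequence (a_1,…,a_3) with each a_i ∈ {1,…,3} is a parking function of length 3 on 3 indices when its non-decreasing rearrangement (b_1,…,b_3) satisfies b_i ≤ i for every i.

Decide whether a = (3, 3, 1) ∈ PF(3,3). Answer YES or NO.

Sorted: b = (1, 3, 3).
  b_1=1 ≤ 1
  b_2=3 > 2
  fails at i=2 ⇒ NO

NO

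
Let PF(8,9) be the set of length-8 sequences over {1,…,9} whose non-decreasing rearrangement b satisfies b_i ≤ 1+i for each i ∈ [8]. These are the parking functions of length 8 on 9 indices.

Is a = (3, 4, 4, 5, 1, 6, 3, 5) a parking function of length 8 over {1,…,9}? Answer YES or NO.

Rearranged: b = (1, 3, 3, 4, 4, 5, 5, 6).
  b_1=1 ≤ 2
  b_2=3 ≤ 3
  b_3=3 ≤ 4
  b_4=4 ≤ 5
  b_5=4 ≤ 6
  b_6=5 ≤ 7
  b_7=5 ≤ 8
  b_8=6 ≤ 9
All bounds hold ⇒ YES

YES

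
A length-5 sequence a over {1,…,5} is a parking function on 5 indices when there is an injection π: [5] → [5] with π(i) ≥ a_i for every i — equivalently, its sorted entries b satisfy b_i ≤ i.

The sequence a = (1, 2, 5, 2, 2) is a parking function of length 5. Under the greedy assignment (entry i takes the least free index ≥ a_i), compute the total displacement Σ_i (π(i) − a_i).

3

Σπ(i) = 1+…+5 = 15; Σa = 1+2+5+2+2 = 12; disp = 15−12 = 3.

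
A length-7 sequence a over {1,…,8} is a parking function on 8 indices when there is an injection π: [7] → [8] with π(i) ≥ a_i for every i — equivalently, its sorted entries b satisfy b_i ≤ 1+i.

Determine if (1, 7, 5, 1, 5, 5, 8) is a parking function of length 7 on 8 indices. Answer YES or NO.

NO

Order a: b = (1, 1, 5, 5, 5, 7, 8).
  b_1=1 ≤ 2
  b_2=1 ≤ 3
  b_3=5 > 4
  fails at i=3 ⇒ NO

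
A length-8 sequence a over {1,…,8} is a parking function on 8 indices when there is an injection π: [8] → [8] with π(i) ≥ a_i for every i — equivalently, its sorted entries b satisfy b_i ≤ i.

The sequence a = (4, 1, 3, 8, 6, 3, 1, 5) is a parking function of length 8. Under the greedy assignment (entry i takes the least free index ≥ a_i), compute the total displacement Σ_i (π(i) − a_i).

Σπ(i) = 1+…+8 = 36; Σa = 4+1+3+8+6+3+1+5 = 31; disp = 36−31 = 5.

5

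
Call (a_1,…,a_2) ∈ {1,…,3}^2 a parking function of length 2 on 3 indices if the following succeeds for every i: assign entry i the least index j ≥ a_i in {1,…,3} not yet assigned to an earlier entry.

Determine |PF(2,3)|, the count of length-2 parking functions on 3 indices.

Count = (3−2+1)·(3+1)^(2−1) = 2×4 = 8
One tuple (1,2) → sorted (1,2): b_i ≤ 1+i ∀i, a PF.

8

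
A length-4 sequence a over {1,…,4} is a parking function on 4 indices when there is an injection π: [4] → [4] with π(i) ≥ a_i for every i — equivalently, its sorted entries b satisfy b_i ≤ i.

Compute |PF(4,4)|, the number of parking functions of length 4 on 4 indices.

Count = (4−4+1)·(4+1)^(4−1) = 1·125 = 125
Example (4,3,2,1) → sorted (1,2,3,4): b_i ≤ i ∀i, a PF.

125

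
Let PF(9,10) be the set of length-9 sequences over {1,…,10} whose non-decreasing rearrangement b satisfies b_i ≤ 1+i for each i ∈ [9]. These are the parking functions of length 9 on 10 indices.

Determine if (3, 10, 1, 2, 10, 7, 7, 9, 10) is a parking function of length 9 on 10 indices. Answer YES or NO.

Rearranged: b = (1, 2, 3, 7, 7, 9, 10, 10, 10).
  b_1=1 ≤ 2
  b_2=2 ≤ 3
  b_3=3 ≤ 4
  b_4=7 > 5
  fails at i=4 ⇒ NO

NO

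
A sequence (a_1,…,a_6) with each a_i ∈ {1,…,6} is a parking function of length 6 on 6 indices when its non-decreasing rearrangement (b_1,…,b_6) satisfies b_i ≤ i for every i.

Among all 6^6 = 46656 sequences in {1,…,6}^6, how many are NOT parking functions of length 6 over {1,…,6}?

|PF| = (7−6)·7^(6−1) = 1·16807 = 16807 [KW]
Check (6,3,6,4,2,5) → sorted (2,3,4,5,6,6): b_1=2>1, not a PF.
6^6 − 16807 = 46656 − 16807 = 29849

29849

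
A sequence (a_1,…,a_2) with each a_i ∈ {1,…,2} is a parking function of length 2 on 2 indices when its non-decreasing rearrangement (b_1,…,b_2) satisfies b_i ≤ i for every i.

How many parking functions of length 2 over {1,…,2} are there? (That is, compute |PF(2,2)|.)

|PF(2,2)| = (3−2)·3^(2−1) = 1×3 = 3 [KW]
Check (1,1) → sorted (1,1): b_i ≤ i ∀i, a PF.

3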